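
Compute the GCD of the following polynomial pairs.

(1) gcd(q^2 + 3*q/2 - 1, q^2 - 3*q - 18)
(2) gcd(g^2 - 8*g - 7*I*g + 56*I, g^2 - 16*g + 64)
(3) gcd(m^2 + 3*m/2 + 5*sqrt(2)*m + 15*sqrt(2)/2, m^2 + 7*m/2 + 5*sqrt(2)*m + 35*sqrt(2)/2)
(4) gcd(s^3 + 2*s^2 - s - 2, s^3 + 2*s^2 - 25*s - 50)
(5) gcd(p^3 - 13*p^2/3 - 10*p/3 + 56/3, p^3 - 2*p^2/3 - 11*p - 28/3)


(1) = gcd((q - 1/2)*(q + 2), (q - 6)*(q + 3)) = 1
(2) = gcd((g - 8)*(g - 7*I), (g - 8)^2) = g - 8
(3) = m + 5*sqrt(2)
(4) = s + 2
(5) = p - 4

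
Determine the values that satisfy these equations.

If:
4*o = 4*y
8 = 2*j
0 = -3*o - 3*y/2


Then:
j = 4
o = 0
y = 0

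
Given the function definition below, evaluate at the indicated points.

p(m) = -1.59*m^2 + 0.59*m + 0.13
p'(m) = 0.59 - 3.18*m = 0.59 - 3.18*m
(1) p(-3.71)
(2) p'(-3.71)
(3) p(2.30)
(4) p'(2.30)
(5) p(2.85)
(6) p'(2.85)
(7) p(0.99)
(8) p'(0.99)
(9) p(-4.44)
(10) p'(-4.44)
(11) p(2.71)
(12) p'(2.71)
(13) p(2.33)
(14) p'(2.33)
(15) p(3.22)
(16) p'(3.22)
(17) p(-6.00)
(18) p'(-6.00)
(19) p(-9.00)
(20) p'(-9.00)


(1) = -23.94
(2) = 12.39
(3) = -6.92
(4) = -6.72
(5) = -11.10
(6) = -8.47
(7) = -0.84
(8) = -2.56
(9) = -33.83
(10) = 14.71
(11) = -9.95
(12) = -8.03
(13) = -7.13
(14) = -6.82
(15) = -14.46
(16) = -9.65
(17) = -60.65
(18) = 19.67
(19) = -133.97
(20) = 29.21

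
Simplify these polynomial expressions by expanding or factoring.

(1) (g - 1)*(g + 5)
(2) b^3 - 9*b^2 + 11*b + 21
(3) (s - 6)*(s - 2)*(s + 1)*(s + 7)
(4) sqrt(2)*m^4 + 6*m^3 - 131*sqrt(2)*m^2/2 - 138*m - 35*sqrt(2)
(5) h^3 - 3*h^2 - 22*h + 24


(1) = g^2 + 4*g - 5
(2) = (b - 7)*(b - 3)*(b + 1)
(3) = s^4 - 45*s^2 + 40*s + 84
(4) = (m - 5*sqrt(2))*(m + sqrt(2)/2)*(m + 7*sqrt(2))*(sqrt(2)*m + 1)
(5) = (h - 6)*(h - 1)*(h + 4)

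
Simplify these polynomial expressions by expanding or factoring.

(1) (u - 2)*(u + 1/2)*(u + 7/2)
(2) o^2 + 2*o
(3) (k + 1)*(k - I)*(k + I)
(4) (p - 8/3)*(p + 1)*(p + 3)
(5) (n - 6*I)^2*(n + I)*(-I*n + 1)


(1) = u^3 + 2*u^2 - 25*u/4 - 7/2
(2) = o*(o + 2)
(3) = k^3 + k^2 + k + 1
(4) = p^3 + 4*p^2/3 - 23*p/3 - 8
(5) = -I*n^4 - 10*n^3 + 13*I*n^2 - 60*n - 36*I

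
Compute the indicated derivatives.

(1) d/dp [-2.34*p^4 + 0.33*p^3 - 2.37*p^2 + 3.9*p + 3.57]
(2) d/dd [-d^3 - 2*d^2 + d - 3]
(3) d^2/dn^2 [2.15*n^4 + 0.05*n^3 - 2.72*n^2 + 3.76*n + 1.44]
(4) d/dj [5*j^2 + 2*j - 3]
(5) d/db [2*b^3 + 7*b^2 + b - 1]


(1) = -9.36*p^3 + 0.99*p^2 - 4.74*p + 3.9
(2) = -3*d^2 - 4*d + 1
(3) = 25.8*n^2 + 0.3*n - 5.44
(4) = 10*j + 2
(5) = 6*b^2 + 14*b + 1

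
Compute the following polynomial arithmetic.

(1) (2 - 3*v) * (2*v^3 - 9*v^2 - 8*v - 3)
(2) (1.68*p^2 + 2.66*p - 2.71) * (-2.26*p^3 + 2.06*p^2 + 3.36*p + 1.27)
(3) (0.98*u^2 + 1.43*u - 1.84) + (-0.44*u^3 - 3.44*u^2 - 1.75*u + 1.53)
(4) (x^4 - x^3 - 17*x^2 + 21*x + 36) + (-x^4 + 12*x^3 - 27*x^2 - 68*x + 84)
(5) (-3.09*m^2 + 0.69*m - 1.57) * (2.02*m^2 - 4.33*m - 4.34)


(1) = -6*v^4 + 31*v^3 + 6*v^2 - 7*v - 6
(2) = -3.7968*p^5 - 2.5508*p^4 + 17.249*p^3 + 5.4886*p^2 - 5.7274*p - 3.4417
(3) = -0.44*u^3 - 2.46*u^2 - 0.32*u - 0.31
(4) = 11*x^3 - 44*x^2 - 47*x + 120
(5) = -6.2418*m^4 + 14.7735*m^3 + 7.2515*m^2 + 3.8035*m + 6.8138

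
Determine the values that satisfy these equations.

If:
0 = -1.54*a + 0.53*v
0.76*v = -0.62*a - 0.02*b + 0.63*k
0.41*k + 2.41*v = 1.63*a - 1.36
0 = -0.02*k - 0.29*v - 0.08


Then:
a = -0.02
b = -91.45
k = -3.01
v = -0.07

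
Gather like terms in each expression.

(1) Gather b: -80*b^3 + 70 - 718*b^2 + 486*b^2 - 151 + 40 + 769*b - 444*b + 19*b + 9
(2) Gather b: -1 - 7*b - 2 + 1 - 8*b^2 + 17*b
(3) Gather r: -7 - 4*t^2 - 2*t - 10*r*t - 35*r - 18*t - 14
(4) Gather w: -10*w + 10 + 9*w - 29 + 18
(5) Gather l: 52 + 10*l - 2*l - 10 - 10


(1) = -80*b^3 - 232*b^2 + 344*b - 32
(2) = -8*b^2 + 10*b - 2
(3) = r*(-10*t - 35) - 4*t^2 - 20*t - 21
(4) = -w - 1
(5) = 8*l + 32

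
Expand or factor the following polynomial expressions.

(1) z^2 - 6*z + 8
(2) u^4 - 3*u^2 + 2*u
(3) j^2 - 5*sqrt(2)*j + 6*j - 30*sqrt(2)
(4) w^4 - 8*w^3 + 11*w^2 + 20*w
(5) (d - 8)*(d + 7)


(1) = (z - 4)*(z - 2)
(2) = u*(u - 1)^2*(u + 2)
(3) = (j + 6)*(j - 5*sqrt(2))
(4) = w*(w - 5)*(w - 4)*(w + 1)
(5) = d^2 - d - 56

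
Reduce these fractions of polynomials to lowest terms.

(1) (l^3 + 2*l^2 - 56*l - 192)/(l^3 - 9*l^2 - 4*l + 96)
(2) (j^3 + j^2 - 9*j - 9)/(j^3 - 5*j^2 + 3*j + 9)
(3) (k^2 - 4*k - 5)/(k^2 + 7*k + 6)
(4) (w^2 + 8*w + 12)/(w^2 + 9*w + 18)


(1) = (l^2 + 10*l + 24)/(l^2 - l - 12)
(2) = (j + 3)/(j - 3)
(3) = (k - 5)/(k + 6)
(4) = (w + 2)/(w + 3)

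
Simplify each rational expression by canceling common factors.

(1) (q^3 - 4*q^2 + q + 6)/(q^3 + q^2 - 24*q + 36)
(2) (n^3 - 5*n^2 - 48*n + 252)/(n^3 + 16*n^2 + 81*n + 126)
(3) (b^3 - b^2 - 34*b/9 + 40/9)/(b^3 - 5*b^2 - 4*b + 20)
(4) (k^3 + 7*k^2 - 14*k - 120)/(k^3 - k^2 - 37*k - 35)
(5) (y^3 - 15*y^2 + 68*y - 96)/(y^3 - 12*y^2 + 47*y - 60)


(1) = (q + 1)/(q + 6)
(2) = (n^2 - 12*n + 36)/(n^2 + 9*n + 18)
(3) = (9*b^2 - 27*b + 20)/(9*b^2 - 63*b + 90)
(4) = (k^2 + 2*k - 24)/(k^2 - 6*k - 7)
(5) = (y - 8)/(y - 5)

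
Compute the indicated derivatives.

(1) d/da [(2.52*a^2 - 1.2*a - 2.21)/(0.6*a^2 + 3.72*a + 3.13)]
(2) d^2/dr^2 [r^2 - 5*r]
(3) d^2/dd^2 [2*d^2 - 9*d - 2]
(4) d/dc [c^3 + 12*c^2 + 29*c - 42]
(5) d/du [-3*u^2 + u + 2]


(1) = (10.0944*a^2 + 18.4272*a + 4.4652)/(0.36*a^4 + 4.464*a^3 + 17.5944*a^2 + 23.2872*a + 9.7969)
(2) = 2
(3) = 4
(4) = 3*c^2 + 24*c + 29
(5) = 1 - 6*u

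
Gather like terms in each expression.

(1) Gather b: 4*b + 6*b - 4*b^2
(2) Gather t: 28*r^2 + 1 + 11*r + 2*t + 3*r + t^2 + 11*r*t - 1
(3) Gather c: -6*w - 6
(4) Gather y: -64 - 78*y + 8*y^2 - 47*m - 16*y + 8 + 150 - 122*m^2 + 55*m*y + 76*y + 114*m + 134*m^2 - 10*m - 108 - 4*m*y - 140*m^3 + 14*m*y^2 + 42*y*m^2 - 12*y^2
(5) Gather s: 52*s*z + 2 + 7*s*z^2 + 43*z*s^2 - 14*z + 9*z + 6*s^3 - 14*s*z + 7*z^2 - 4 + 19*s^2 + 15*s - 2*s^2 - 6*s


(1) = -4*b^2 + 10*b
(2) = 28*r^2 + 14*r + t^2 + t*(11*r + 2)
(3) = -6*w - 6
(4) = -140*m^3 + 12*m^2 + 57*m + y^2*(14*m - 4) + y*(42*m^2 + 51*m - 18) - 14
(5) = 6*s^3 + s^2*(43*z + 17) + s*(7*z^2 + 38*z + 9) + 7*z^2 - 5*z - 2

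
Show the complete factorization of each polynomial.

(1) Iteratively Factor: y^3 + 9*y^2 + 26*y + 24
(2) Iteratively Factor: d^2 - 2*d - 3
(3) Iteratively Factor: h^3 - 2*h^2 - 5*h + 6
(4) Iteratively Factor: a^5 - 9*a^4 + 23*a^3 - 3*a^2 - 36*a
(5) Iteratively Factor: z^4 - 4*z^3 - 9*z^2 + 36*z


(1) = (y + 4)*(y^2 + 5*y + 6) = (y + 3)*(y + 4)*(y + 2)
(2) = (d - 3)*(d + 1)
(3) = (h - 3)*(h^2 + h - 2) = (h - 3)*(h + 2)*(h - 1)
(4) = (a + 1)*(a^4 - 10*a^3 + 33*a^2 - 36*a) = (a - 4)*(a + 1)*(a^3 - 6*a^2 + 9*a) = (a - 4)*(a - 3)*(a + 1)*(a^2 - 3*a) = a*(a - 4)*(a - 3)*(a + 1)*(a - 3)
(5) = (z - 4)*(z^3 - 9*z) = z*(z - 4)*(z^2 - 9) = z*(z - 4)*(z - 3)*(z + 3)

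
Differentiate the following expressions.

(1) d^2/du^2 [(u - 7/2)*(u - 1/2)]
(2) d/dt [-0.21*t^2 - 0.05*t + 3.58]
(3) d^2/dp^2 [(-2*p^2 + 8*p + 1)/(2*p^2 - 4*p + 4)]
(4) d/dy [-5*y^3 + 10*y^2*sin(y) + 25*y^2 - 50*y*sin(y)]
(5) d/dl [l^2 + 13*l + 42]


(1) = 2
(2) = -0.42*t - 0.05
(3) = (4*p^3 + 15*p^2 - 54*p + 26)/(p^6 - 6*p^5 + 18*p^4 - 32*p^3 + 36*p^2 - 24*p + 8)
(4) = 10*y^2*cos(y) - 15*y^2 + 20*y*sin(y) - 50*y*cos(y) + 50*y - 50*sin(y)
(5) = 2*l + 13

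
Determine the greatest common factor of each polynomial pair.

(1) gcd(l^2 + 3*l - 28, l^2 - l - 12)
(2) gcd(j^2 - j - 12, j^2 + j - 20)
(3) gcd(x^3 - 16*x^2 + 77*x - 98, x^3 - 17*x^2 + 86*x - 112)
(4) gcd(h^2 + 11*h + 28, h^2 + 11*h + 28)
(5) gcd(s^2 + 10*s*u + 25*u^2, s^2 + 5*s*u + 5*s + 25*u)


(1) = gcd((l - 4)*(l + 7), (l - 4)*(l + 3)) = l - 4
(2) = j - 4
(3) = x^2 - 9*x + 14
(4) = gcd((h + 4)*(h + 7), (h + 4)*(h + 7)) = h^2 + 11*h + 28
(5) = gcd((s + 5*u)^2, (s + 5)*(s + 5*u)) = s + 5*u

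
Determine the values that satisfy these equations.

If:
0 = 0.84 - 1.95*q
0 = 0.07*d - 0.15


Then:
d = 2.14
q = 0.43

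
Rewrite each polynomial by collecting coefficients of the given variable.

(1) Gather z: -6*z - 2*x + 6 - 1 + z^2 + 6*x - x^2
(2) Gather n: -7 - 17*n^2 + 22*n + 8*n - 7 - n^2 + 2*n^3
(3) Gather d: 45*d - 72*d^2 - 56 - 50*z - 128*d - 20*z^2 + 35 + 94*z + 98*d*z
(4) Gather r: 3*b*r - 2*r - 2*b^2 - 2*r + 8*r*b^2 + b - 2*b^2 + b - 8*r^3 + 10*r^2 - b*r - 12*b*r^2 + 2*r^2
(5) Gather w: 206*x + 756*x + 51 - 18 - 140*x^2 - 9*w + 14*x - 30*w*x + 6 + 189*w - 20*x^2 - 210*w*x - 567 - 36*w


(1) = -x^2 + 4*x + z^2 - 6*z + 5
(2) = 2*n^3 - 18*n^2 + 30*n - 14
(3) = -72*d^2 + d*(98*z - 83) - 20*z^2 + 44*z - 21
(4) = -4*b^2 + 2*b - 8*r^3 + r^2*(12 - 12*b) + r*(8*b^2 + 2*b - 4)
(5) = w*(144 - 240*x) - 160*x^2 + 976*x - 528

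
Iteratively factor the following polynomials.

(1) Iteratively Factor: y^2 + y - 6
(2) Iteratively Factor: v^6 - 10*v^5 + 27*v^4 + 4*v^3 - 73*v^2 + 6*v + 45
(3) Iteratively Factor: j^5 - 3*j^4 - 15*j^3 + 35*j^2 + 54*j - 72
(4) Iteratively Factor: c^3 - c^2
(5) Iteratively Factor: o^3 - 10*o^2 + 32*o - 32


(1) = (y - 2)*(y + 3)
(2) = (v + 1)*(v^5 - 11*v^4 + 38*v^3 - 34*v^2 - 39*v + 45) = (v - 3)*(v + 1)*(v^4 - 8*v^3 + 14*v^2 + 8*v - 15) = (v - 3)^2*(v + 1)*(v^3 - 5*v^2 - v + 5) = (v - 3)^2*(v + 1)^2*(v^2 - 6*v + 5) = (v - 5)*(v - 3)^2*(v + 1)^2*(v - 1)
(3) = (j + 3)*(j^4 - 6*j^3 + 3*j^2 + 26*j - 24) = (j - 1)*(j + 3)*(j^3 - 5*j^2 - 2*j + 24) = (j - 4)*(j - 1)*(j + 3)*(j^2 - j - 6) = (j - 4)*(j - 3)*(j - 1)*(j + 3)*(j + 2)
(4) = (c)*(c^2 - c) = c*(c - 1)*(c)
(5) = (o - 4)*(o^2 - 6*o + 8) = (o - 4)^2*(o - 2)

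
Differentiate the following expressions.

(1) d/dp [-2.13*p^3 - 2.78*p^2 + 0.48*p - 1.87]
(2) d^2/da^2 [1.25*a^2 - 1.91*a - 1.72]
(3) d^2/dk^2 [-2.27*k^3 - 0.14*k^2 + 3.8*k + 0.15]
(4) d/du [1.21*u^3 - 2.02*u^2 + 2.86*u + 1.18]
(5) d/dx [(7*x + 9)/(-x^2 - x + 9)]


(1) = -6.39*p^2 - 5.56*p + 0.48
(2) = 2.50000000000000
(3) = -13.62*k - 0.28
(4) = 3.63*u^2 - 4.04*u + 2.86
(5) = (-7*x^2 - 7*x + (2*x + 1)*(7*x + 9) + 63)/(x^2 + x - 9)^2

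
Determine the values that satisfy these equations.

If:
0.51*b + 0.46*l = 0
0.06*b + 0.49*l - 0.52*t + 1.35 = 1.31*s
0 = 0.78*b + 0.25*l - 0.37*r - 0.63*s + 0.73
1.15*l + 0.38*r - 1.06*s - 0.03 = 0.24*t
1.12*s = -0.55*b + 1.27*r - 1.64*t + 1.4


Then:
b = 0.12
l = -0.13
r = 2.09
s = 0.03
t = 2.41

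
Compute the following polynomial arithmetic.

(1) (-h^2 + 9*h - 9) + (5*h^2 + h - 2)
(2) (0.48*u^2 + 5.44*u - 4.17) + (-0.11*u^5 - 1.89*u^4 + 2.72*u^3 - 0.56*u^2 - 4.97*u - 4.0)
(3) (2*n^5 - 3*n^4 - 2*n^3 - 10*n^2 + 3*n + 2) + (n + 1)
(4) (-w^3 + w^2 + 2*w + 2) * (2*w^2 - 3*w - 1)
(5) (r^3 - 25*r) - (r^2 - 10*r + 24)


(1) = 4*h^2 + 10*h - 11
(2) = -0.11*u^5 - 1.89*u^4 + 2.72*u^3 - 0.08*u^2 + 0.47*u - 8.17
(3) = 2*n^5 - 3*n^4 - 2*n^3 - 10*n^2 + 4*n + 3
(4) = -2*w^5 + 5*w^4 + 2*w^3 - 3*w^2 - 8*w - 2
(5) = r^3 - r^2 - 15*r - 24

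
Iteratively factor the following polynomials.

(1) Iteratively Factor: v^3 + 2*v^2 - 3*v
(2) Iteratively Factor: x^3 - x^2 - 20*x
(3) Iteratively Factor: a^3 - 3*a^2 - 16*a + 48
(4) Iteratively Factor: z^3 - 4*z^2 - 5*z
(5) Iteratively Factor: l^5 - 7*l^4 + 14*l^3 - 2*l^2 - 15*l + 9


(1) = (v)*(v^2 + 2*v - 3) = v*(v - 1)*(v + 3)
(2) = (x - 5)*(x^2 + 4*x) = (x - 5)*(x + 4)*(x)
(3) = (a + 4)*(a^2 - 7*a + 12) = (a - 4)*(a + 4)*(a - 3)
(4) = (z + 1)*(z^2 - 5*z) = (z - 5)*(z + 1)*(z)
(5) = (l - 3)*(l^4 - 4*l^3 + 2*l^2 + 4*l - 3) = (l - 3)^2*(l^3 - l^2 - l + 1) = (l - 3)^2*(l + 1)*(l^2 - 2*l + 1) = (l - 3)^2*(l - 1)*(l + 1)*(l - 1)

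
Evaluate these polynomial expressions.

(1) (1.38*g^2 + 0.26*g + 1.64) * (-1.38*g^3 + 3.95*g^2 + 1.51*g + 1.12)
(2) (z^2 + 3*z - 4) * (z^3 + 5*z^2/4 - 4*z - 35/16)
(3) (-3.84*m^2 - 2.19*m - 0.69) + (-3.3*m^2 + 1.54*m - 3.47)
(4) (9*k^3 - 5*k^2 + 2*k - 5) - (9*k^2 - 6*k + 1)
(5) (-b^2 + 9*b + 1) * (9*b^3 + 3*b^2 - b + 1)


(1) = -1.9044*g^5 + 5.0922*g^4 + 0.8476*g^3 + 8.4162*g^2 + 2.7676*g + 1.8368
(2) = z^5 + 17*z^4/4 - 17*z^3/4 - 307*z^2/16 + 151*z/16 + 35/4
(3) = -7.14*m^2 - 0.65*m - 4.16
(4) = 9*k^3 - 14*k^2 + 8*k - 6
(5) = -9*b^5 + 78*b^4 + 37*b^3 - 7*b^2 + 8*b + 1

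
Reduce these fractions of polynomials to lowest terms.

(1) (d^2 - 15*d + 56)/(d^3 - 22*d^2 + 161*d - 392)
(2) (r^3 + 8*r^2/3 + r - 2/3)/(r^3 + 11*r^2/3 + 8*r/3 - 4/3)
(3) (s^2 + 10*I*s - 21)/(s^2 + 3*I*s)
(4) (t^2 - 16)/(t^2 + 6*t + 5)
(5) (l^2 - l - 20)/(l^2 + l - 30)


(1) = 1/(d - 7)
(2) = (r + 1)/(r + 2)
(3) = (s + 7*I)/s
(4) = (t^2 - 16)/(t^2 + 6*t + 5)
(5) = (l + 4)/(l + 6)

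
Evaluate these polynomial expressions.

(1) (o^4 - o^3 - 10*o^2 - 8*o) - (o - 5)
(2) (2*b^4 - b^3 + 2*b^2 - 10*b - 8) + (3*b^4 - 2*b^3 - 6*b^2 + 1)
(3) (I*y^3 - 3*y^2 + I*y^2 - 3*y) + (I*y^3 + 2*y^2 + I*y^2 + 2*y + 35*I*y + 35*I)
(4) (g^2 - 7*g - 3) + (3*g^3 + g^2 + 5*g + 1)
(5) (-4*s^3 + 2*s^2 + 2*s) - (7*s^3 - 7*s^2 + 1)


(1) = o^4 - o^3 - 10*o^2 - 9*o + 5
(2) = 5*b^4 - 3*b^3 - 4*b^2 - 10*b - 7
(3) = 2*I*y^3 - y^2 + 2*I*y^2 - y + 35*I*y + 35*I
(4) = 3*g^3 + 2*g^2 - 2*g - 2
(5) = -11*s^3 + 9*s^2 + 2*s - 1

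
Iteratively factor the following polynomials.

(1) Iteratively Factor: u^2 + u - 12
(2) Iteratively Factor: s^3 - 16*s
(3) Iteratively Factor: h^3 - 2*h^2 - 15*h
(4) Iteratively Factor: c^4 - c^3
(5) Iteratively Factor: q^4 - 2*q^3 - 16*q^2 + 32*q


(1) = (u - 3)*(u + 4)
(2) = (s + 4)*(s^2 - 4*s) = s*(s + 4)*(s - 4)
(3) = (h)*(h^2 - 2*h - 15) = h*(h - 5)*(h + 3)
(4) = (c)*(c^3 - c^2) = c*(c - 1)*(c^2) = c^2*(c - 1)*(c)
(5) = (q - 4)*(q^3 + 2*q^2 - 8*q) = (q - 4)*(q + 4)*(q^2 - 2*q) = q*(q - 4)*(q + 4)*(q - 2)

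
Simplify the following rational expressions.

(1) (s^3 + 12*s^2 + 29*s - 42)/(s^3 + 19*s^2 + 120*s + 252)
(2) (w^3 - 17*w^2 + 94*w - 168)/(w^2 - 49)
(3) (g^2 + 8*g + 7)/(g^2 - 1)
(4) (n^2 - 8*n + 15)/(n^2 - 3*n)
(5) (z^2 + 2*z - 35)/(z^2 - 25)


(1) = (s - 1)/(s + 6)
(2) = (w^2 - 10*w + 24)/(w + 7)
(3) = (g + 7)/(g - 1)
(4) = (n - 5)/n
(5) = (z + 7)/(z + 5)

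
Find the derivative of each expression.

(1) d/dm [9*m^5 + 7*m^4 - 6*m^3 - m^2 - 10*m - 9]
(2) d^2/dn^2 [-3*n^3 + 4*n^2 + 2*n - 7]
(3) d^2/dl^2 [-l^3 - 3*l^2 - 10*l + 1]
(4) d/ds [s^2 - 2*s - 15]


(1) = 45*m^4 + 28*m^3 - 18*m^2 - 2*m - 10
(2) = 8 - 18*n
(3) = -6*l - 6
(4) = 2*s - 2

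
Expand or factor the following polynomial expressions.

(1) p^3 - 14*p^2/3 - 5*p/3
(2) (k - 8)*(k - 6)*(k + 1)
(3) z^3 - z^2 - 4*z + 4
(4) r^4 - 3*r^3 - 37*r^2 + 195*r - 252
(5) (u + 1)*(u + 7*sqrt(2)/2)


(1) = p*(p - 5)*(p + 1/3)
(2) = k^3 - 13*k^2 + 34*k + 48
(3) = (z - 2)*(z - 1)*(z + 2)
(4) = (r - 4)*(r - 3)^2*(r + 7)
(5) = u^2 + u + 7*sqrt(2)*u/2 + 7*sqrt(2)/2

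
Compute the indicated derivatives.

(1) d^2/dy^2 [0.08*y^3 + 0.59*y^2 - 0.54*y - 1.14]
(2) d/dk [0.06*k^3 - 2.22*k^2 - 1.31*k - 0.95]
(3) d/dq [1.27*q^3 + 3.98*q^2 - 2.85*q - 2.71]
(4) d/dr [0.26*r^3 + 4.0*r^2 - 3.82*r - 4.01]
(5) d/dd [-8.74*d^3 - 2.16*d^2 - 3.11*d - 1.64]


(1) = 0.48*y + 1.18
(2) = 0.18*k^2 - 4.44*k - 1.31
(3) = 3.81*q^2 + 7.96*q - 2.85
(4) = 0.78*r^2 + 8.0*r - 3.82
(5) = -26.22*d^2 - 4.32*d - 3.11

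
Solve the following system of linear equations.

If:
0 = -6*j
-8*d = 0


Then:
d = 0
j = 0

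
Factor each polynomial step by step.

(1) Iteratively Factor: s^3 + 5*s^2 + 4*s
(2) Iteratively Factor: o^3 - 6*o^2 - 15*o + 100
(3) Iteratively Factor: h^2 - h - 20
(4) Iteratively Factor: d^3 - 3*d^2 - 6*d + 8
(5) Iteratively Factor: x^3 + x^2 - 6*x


(1) = (s)*(s^2 + 5*s + 4) = s*(s + 4)*(s + 1)
(2) = (o - 5)*(o^2 - o - 20) = (o - 5)^2*(o + 4)
(3) = (h + 4)*(h - 5)
(4) = (d - 4)*(d^2 + d - 2) = (d - 4)*(d - 1)*(d + 2)
(5) = (x + 3)*(x^2 - 2*x) = (x - 2)*(x + 3)*(x)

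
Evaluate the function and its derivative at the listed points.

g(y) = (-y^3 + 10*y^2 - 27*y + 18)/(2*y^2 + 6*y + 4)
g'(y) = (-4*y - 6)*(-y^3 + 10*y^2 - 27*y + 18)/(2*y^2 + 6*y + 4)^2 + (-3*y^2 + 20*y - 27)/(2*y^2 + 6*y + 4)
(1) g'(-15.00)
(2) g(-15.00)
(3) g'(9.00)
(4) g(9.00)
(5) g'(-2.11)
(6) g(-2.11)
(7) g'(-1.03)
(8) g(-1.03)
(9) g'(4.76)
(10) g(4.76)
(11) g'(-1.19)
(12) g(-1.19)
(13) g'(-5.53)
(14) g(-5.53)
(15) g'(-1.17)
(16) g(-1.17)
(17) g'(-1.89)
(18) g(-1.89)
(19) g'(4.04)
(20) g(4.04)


(1) = -0.29
(2) = 16.62
(3) = -0.28
(4) = -0.65
(5) = 4935.45
(6) = 527.78
(7) = -31047.84
(8) = -988.17
(9) = -0.03
(10) = 0.11
(11) = -684.67
(12) = -214.35
(13) = 2.95
(14) = 20.08
(15) = -882.26
(16) = -229.91
(17) = 4922.83
(18) = -569.47
(19) = 0.04
(20) = 0.10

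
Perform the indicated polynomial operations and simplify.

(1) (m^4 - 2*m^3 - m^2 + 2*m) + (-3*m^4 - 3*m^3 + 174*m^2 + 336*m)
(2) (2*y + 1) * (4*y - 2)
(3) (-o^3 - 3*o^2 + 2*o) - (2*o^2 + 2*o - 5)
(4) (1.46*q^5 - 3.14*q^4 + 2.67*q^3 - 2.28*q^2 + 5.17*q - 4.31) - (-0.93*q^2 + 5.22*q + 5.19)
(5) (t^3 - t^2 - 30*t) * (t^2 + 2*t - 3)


(1) = -2*m^4 - 5*m^3 + 173*m^2 + 338*m
(2) = 8*y^2 - 2
(3) = -o^3 - 5*o^2 + 5
(4) = 1.46*q^5 - 3.14*q^4 + 2.67*q^3 - 1.35*q^2 - 0.05*q - 9.5
(5) = t^5 + t^4 - 35*t^3 - 57*t^2 + 90*t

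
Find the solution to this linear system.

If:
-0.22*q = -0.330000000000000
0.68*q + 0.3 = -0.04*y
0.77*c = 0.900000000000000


Then:
c = 1.17
q = 1.50
y = -33.00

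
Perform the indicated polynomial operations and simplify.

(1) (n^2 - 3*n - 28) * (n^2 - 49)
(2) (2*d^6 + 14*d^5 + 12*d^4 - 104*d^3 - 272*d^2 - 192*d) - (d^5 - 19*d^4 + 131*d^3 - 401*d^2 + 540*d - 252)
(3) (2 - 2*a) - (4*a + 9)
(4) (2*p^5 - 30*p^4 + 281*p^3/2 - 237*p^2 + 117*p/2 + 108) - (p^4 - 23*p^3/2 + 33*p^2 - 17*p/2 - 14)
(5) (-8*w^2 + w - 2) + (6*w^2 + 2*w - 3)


(1) = n^4 - 3*n^3 - 77*n^2 + 147*n + 1372
(2) = 2*d^6 + 13*d^5 + 31*d^4 - 235*d^3 + 129*d^2 - 732*d + 252
(3) = -6*a - 7
(4) = 2*p^5 - 31*p^4 + 152*p^3 - 270*p^2 + 67*p + 122
(5) = -2*w^2 + 3*w - 5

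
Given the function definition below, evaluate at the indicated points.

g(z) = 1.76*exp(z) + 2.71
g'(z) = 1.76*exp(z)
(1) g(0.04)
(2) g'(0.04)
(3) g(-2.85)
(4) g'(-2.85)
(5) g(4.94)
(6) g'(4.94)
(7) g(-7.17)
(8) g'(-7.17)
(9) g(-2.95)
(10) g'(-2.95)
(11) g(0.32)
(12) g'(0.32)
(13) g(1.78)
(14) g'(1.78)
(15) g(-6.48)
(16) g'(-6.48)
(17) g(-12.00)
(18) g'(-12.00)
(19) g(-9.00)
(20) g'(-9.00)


(1) = 4.54
(2) = 1.83
(3) = 2.81
(4) = 0.10
(5) = 248.71
(6) = 246.00
(7) = 2.71
(8) = 0.00
(9) = 2.80
(10) = 0.09
(11) = 5.13
(12) = 2.42
(13) = 13.15
(14) = 10.44
(15) = 2.71
(16) = 0.00
(17) = 2.71
(18) = 0.00
(19) = 2.71
(20) = 0.00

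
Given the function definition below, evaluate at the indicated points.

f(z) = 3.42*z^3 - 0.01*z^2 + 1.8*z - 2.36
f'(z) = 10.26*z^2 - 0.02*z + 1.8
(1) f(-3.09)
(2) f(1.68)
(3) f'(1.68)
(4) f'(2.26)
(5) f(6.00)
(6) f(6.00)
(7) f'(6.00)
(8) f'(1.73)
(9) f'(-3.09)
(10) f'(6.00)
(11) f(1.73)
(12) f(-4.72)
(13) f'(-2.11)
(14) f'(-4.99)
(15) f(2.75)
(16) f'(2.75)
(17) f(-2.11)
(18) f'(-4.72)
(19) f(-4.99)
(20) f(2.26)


(1) = -108.92
(2) = 16.85
(3) = 30.72
(4) = 54.16
(5) = 746.80
(6) = 746.80
(7) = 371.04
(8) = 32.47
(9) = 99.83
(10) = 371.04
(11) = 18.43
(12) = -370.71
(13) = 47.52
(14) = 257.37
(15) = 73.64
(16) = 79.34
(17) = -38.33
(18) = 230.47
(19) = -436.53
(20) = 41.13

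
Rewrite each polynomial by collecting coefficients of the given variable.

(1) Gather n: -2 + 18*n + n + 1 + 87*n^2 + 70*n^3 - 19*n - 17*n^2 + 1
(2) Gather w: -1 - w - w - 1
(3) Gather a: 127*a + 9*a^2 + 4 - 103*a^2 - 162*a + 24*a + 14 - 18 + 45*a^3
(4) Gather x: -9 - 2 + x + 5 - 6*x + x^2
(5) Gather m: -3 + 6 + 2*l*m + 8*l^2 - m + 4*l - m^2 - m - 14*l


(1) = 70*n^3 + 70*n^2
(2) = -2*w - 2
(3) = 45*a^3 - 94*a^2 - 11*a
(4) = x^2 - 5*x - 6
(5) = 8*l^2 - 10*l - m^2 + m*(2*l - 2) + 3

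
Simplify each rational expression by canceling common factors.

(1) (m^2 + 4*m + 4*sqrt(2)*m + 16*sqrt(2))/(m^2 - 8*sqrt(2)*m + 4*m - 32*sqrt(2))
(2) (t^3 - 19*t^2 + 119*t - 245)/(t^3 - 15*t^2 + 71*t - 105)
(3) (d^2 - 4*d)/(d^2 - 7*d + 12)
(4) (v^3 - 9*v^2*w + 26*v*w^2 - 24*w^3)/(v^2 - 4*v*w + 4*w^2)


(1) = (m + 4*sqrt(2))/(m - 8*sqrt(2))
(2) = (t - 7)/(t - 3)
(3) = d/(d - 3)
(4) = (v^2 - 7*v*w + 12*w^2)/(v - 2*w)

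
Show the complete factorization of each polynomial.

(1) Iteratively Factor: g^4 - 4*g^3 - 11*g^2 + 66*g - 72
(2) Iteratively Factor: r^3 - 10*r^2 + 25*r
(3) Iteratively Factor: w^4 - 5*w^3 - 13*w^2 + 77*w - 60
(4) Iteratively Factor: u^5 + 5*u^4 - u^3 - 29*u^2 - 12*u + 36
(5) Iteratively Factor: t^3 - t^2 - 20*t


(1) = (g - 2)*(g^3 - 2*g^2 - 15*g + 36) = (g - 3)*(g - 2)*(g^2 + g - 12) = (g - 3)^2*(g - 2)*(g + 4)
(2) = (r - 5)*(r^2 - 5*r) = (r - 5)^2*(r)
(3) = (w - 1)*(w^3 - 4*w^2 - 17*w + 60) = (w - 3)*(w - 1)*(w^2 - w - 20) = (w - 5)*(w - 3)*(w - 1)*(w + 4)
(4) = (u + 2)*(u^4 + 3*u^3 - 7*u^2 - 15*u + 18) = (u + 2)*(u + 3)*(u^3 - 7*u + 6) = (u - 1)*(u + 2)*(u + 3)*(u^2 + u - 6) = (u - 2)*(u - 1)*(u + 2)*(u + 3)*(u + 3)
(5) = (t - 5)*(t^2 + 4*t) = (t - 5)*(t + 4)*(t)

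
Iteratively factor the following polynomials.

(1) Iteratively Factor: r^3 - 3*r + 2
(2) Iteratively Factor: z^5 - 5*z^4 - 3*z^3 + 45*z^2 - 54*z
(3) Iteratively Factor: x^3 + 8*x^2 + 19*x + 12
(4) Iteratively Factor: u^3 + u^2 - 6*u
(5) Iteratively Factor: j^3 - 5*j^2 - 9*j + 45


(1) = (r - 1)*(r^2 + r - 2) = (r - 1)^2*(r + 2)
(2) = (z - 2)*(z^4 - 3*z^3 - 9*z^2 + 27*z) = (z - 3)*(z - 2)*(z^3 - 9*z) = (z - 3)^2*(z - 2)*(z^2 + 3*z) = z*(z - 3)^2*(z - 2)*(z + 3)
(3) = (x + 3)*(x^2 + 5*x + 4) = (x + 3)*(x + 4)*(x + 1)
(4) = (u)*(u^2 + u - 6) = u*(u - 2)*(u + 3)
(5) = (j + 3)*(j^2 - 8*j + 15) = (j - 3)*(j + 3)*(j - 5)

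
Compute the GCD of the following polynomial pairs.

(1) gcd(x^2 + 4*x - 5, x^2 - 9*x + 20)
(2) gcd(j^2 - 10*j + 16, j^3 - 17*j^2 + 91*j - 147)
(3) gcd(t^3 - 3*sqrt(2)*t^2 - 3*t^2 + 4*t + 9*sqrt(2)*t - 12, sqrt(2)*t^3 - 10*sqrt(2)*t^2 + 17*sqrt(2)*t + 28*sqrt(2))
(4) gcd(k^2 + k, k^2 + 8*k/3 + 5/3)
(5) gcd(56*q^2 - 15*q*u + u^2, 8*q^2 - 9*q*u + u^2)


(1) = gcd((x - 1)*(x + 5), (x - 5)*(x - 4)) = 1
(2) = gcd((j - 8)*(j - 2), (j - 7)^2*(j - 3)) = 1
(3) = 1
(4) = k + 1
(5) = 8*q - u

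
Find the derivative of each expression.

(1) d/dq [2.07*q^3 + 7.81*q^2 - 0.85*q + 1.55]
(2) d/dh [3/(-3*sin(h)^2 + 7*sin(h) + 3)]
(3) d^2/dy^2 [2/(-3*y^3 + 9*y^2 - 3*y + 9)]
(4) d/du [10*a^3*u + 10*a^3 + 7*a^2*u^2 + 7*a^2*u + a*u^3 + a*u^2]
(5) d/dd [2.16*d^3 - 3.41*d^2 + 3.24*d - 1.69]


(1) = 6.21*q^2 + 15.62*q - 0.85
(2) = 3*(6*sin(h) - 7)*cos(h)/(7*sin(h) + 3*cos(h)^2)^2
(3) = 4*(3*(y - 1)*(y^3 - 3*y^2 + y - 3) - (3*y^2 - 6*y + 1)^2)/(3*(y^3 - 3*y^2 + y - 3)^3)
(4) = a*(10*a^2 + 14*a*u + 7*a + 3*u^2 + 2*u)
(5) = 6.48*d^2 - 6.82*d + 3.24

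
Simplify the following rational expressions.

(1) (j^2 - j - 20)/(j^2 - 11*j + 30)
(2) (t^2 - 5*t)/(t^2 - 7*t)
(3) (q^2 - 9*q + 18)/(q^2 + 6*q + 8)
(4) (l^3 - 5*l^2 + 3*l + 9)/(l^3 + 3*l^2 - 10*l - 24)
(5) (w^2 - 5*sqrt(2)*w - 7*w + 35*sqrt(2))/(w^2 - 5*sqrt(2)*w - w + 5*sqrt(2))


(1) = (j + 4)/(j - 6)
(2) = (t - 5)/(t - 7)
(3) = (q^2 - 9*q + 18)/(q^2 + 6*q + 8)
(4) = (l^2 - 2*l - 3)/(l^2 + 6*l + 8)
(5) = (w - 7)/(w - 1)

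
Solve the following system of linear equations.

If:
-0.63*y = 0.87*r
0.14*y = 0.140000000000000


Then:
r = -0.72
y = 1.00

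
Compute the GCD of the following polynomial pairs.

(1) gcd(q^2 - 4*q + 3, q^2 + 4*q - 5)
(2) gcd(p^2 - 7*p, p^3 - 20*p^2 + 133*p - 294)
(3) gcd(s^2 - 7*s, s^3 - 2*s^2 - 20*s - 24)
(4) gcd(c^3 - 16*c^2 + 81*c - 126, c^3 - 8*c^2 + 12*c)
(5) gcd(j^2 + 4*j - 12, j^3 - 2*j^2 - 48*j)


(1) = q - 1
(2) = p - 7
(3) = 1
(4) = gcd((c - 7)*(c - 6)*(c - 3), c*(c - 6)*(c - 2)) = c - 6
(5) = gcd((j - 2)*(j + 6), j*(j - 8)*(j + 6)) = j + 6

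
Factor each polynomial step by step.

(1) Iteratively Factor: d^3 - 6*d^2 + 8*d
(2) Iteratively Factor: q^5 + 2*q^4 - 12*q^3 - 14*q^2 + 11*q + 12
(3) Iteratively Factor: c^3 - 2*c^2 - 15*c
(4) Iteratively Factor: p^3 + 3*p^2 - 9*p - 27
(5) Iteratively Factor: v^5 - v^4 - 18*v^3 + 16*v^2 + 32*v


(1) = (d)*(d^2 - 6*d + 8) = d*(d - 2)*(d - 4)
(2) = (q + 4)*(q^4 - 2*q^3 - 4*q^2 + 2*q + 3) = (q + 1)*(q + 4)*(q^3 - 3*q^2 - q + 3) = (q + 1)^2*(q + 4)*(q^2 - 4*q + 3) = (q - 3)*(q + 1)^2*(q + 4)*(q - 1)
(3) = (c - 5)*(c^2 + 3*c) = c*(c - 5)*(c + 3)
(4) = (p - 3)*(p^2 + 6*p + 9) = (p - 3)*(p + 3)*(p + 3)
(5) = (v + 4)*(v^4 - 5*v^3 + 2*v^2 + 8*v) = v*(v + 4)*(v^3 - 5*v^2 + 2*v + 8) = v*(v - 2)*(v + 4)*(v^2 - 3*v - 4) = v*(v - 4)*(v - 2)*(v + 4)*(v + 1)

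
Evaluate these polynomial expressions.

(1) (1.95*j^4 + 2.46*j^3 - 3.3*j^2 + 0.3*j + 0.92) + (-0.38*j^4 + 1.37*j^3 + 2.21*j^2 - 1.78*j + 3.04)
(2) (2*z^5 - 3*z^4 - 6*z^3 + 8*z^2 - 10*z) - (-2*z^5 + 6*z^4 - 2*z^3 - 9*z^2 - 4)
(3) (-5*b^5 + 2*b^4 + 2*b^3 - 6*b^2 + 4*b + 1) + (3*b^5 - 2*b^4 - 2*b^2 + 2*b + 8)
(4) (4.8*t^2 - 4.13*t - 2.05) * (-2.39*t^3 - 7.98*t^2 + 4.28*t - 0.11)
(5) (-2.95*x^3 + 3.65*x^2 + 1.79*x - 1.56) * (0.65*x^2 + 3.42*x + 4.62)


(1) = 1.57*j^4 + 3.83*j^3 - 1.09*j^2 - 1.48*j + 3.96
(2) = 4*z^5 - 9*z^4 - 4*z^3 + 17*z^2 - 10*z + 4
(3) = -2*b^5 + 2*b^3 - 8*b^2 + 6*b + 9
(4) = -11.472*t^5 - 28.4333*t^4 + 58.4009*t^3 - 1.8454*t^2 - 8.3197*t + 0.2255
(5) = -1.9175*x^5 - 7.7165*x^4 + 0.0175*x^3 + 21.9708*x^2 + 2.9346*x - 7.2072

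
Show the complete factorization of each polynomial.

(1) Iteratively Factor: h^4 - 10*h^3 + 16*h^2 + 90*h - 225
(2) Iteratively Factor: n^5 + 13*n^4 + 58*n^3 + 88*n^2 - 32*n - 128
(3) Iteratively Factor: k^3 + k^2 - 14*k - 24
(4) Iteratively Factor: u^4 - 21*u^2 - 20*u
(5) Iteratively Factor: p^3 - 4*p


(1) = (h - 5)*(h^3 - 5*h^2 - 9*h + 45) = (h - 5)^2*(h^2 - 9) = (h - 5)^2*(h - 3)*(h + 3)
(2) = (n + 4)*(n^4 + 9*n^3 + 22*n^2 - 32) = (n + 4)^2*(n^3 + 5*n^2 + 2*n - 8) = (n + 4)^3*(n^2 + n - 2) = (n - 1)*(n + 4)^3*(n + 2)
(3) = (k - 4)*(k^2 + 5*k + 6) = (k - 4)*(k + 2)*(k + 3)
(4) = (u + 4)*(u^3 - 4*u^2 - 5*u) = (u - 5)*(u + 4)*(u^2 + u) = u*(u - 5)*(u + 4)*(u + 1)
(5) = (p)*(p^2 - 4) = p*(p - 2)*(p + 2)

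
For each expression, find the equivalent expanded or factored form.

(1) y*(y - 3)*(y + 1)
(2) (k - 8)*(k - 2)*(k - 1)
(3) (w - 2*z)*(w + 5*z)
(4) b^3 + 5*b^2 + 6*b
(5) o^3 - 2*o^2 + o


(1) = y^3 - 2*y^2 - 3*y
(2) = k^3 - 11*k^2 + 26*k - 16
(3) = w^2 + 3*w*z - 10*z^2
(4) = b*(b + 2)*(b + 3)
(5) = o*(o - 1)^2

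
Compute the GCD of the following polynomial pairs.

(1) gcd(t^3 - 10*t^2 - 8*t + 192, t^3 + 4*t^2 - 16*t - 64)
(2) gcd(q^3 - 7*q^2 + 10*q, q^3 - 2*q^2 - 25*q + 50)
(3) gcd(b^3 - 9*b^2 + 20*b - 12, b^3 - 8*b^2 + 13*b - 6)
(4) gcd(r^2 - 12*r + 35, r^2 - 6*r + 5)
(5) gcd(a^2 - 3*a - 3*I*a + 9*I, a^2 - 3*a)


(1) = gcd((t - 8)*(t - 6)*(t + 4), (t - 4)*(t + 4)^2) = t + 4
(2) = gcd(q*(q - 5)*(q - 2), (q - 5)*(q - 2)*(q + 5)) = q^2 - 7*q + 10
(3) = b^2 - 7*b + 6
(4) = r - 5
(5) = a - 3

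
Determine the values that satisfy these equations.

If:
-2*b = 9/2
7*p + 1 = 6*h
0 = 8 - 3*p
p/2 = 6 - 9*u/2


Then:
b = -9/4
h = 59/18
p = 8/3
u = 28/27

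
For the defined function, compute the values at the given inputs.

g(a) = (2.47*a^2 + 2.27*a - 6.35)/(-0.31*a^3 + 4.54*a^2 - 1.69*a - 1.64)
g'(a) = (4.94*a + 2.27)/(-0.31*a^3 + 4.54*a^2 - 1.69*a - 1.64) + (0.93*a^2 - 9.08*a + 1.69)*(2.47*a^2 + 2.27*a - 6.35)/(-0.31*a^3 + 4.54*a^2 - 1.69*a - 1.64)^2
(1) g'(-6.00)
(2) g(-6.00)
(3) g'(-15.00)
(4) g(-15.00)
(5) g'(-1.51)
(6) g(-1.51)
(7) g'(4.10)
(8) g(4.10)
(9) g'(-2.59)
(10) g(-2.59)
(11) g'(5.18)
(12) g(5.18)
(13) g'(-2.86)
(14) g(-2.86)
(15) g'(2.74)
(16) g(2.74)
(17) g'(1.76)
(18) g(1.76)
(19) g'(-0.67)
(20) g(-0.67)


(1) = -0.01
(2) = 0.29
(3) = 0.01
(4) = 0.25
(5) = -0.90
(6) = -0.34
(7) = 0.07
(8) = 0.96
(9) = -0.18
(10) = 0.11
(11) = 0.09
(12) = 1.05
(13) = -0.13
(14) = 0.15
(15) = 0.09
(16) = 0.86
(17) = 0.41
(18) = 0.68
(19) = -21.65
(20) = -4.17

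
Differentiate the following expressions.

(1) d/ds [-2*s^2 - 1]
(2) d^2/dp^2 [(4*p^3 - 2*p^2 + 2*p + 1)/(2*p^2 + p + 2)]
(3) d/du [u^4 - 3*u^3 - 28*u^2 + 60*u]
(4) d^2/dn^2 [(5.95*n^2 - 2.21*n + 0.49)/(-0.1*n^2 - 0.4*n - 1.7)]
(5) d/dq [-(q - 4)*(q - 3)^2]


(1) = -4*s
(2) = 30*(4*p^2 + 2*p - 1)/(8*p^6 + 12*p^5 + 30*p^4 + 25*p^3 + 30*p^2 + 12*p + 8)
(3) = 4*u^3 - 9*u^2 - 56*u + 60
(4) = (0.5202*n^3 + 6.0396*n^2 - 2.3718*n - 37.3868)/(0.001*n^6 + 0.012*n^5 + 0.099*n^4 + 0.472*n^3 + 1.683*n^2 + 3.468*n + 4.913)
(5) = (11 - 3*q)*(q - 3)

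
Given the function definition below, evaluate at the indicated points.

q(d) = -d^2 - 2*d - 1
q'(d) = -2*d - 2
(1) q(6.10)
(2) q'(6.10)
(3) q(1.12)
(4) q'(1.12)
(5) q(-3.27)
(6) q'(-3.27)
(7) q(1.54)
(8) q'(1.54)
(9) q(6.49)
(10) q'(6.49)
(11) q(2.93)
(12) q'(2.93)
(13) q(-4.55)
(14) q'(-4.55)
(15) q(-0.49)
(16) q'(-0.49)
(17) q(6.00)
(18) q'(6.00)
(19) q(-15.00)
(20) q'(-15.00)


(1) = -50.41
(2) = -14.20
(3) = -4.49
(4) = -4.24
(5) = -5.15
(6) = 4.54
(7) = -6.45
(8) = -5.08
(9) = -56.10
(10) = -14.98
(11) = -15.44
(12) = -7.86
(13) = -12.60
(14) = 7.10
(15) = -0.26
(16) = -1.02
(17) = -49.00
(18) = -14.00
(19) = -196.00
(20) = 28.00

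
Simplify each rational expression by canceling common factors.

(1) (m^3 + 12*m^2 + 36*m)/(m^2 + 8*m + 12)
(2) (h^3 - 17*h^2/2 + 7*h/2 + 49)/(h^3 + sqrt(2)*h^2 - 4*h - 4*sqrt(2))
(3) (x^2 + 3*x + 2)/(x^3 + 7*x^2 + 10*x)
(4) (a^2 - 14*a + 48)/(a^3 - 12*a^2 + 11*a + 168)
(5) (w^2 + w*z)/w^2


(1) = (m^2 + 6*m)/(m + 2)
(2) = (2*h^2 - 21*h + 49)/(2*h^2 + h*(-4 + 2*sqrt(2)) - 4*sqrt(2))
(3) = (x + 1)/(x^2 + 5*x)
(4) = (a - 6)/(a^2 - 4*a - 21)
(5) = (w + z)/w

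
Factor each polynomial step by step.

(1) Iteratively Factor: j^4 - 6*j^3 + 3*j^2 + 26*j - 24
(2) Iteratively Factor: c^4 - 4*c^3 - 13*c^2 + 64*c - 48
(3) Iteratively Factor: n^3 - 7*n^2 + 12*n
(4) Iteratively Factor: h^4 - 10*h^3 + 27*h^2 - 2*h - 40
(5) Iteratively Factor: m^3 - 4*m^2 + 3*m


(1) = (j - 4)*(j^3 - 2*j^2 - 5*j + 6) = (j - 4)*(j - 3)*(j^2 + j - 2) = (j - 4)*(j - 3)*(j - 1)*(j + 2)
(2) = (c - 4)*(c^3 - 13*c + 12) = (c - 4)*(c - 1)*(c^2 + c - 12) = (c - 4)*(c - 1)*(c + 4)*(c - 3)
(3) = (n - 4)*(n^2 - 3*n) = (n - 4)*(n - 3)*(n)
(4) = (h - 2)*(h^3 - 8*h^2 + 11*h + 20) = (h - 2)*(h + 1)*(h^2 - 9*h + 20) = (h - 4)*(h - 2)*(h + 1)*(h - 5)
(5) = (m - 1)*(m^2 - 3*m) = m*(m - 1)*(m - 3)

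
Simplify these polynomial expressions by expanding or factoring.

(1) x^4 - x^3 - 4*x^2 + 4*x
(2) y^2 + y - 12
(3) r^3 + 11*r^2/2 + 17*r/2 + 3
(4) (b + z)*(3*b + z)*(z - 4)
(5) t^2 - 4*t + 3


(1) = x*(x - 2)*(x - 1)*(x + 2)
(2) = (y - 3)*(y + 4)
(3) = (r + 1/2)*(r + 2)*(r + 3)
(4) = 3*b^2*z - 12*b^2 + 4*b*z^2 - 16*b*z + z^3 - 4*z^2
(5) = (t - 3)*(t - 1)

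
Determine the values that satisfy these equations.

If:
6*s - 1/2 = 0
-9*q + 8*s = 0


Then:
q = 2/27
s = 1/12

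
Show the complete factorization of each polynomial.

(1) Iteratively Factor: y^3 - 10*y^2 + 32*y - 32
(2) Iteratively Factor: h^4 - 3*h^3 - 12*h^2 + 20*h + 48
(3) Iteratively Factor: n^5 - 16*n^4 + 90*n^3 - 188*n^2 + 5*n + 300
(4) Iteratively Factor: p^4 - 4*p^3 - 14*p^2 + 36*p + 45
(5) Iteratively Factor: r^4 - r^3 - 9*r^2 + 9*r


(1) = (y - 4)*(y^2 - 6*y + 8) = (y - 4)^2*(y - 2)
(2) = (h - 3)*(h^3 - 12*h - 16) = (h - 4)*(h - 3)*(h^2 + 4*h + 4) = (h - 4)*(h - 3)*(h + 2)*(h + 2)
(3) = (n - 4)*(n^4 - 12*n^3 + 42*n^2 - 20*n - 75) = (n - 4)*(n + 1)*(n^3 - 13*n^2 + 55*n - 75) = (n - 4)*(n - 3)*(n + 1)*(n^2 - 10*n + 25) = (n - 5)*(n - 4)*(n - 3)*(n + 1)*(n - 5)
(4) = (p + 1)*(p^3 - 5*p^2 - 9*p + 45) = (p - 5)*(p + 1)*(p^2 - 9) = (p - 5)*(p - 3)*(p + 1)*(p + 3)
(5) = (r)*(r^3 - r^2 - 9*r + 9) = r*(r - 3)*(r^2 + 2*r - 3) = r*(r - 3)*(r - 1)*(r + 3)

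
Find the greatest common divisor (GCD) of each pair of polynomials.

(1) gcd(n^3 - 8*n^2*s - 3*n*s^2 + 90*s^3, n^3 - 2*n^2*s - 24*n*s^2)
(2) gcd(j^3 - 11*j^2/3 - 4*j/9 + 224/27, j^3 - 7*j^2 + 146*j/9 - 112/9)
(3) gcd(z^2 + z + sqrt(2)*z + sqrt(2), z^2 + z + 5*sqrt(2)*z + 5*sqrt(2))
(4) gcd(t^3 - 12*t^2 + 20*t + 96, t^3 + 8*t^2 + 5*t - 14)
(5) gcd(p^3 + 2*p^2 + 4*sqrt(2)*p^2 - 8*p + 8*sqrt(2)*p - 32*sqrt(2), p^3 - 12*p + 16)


(1) = gcd((n - 6*s)*(n - 5*s)*(n + 3*s), n*(n - 6*s)*(n + 4*s)) = -n + 6*s
(2) = j^2 - 5*j + 56/9
(3) = gcd((z + 1)*(z + sqrt(2)), (z + 1)*(z + 5*sqrt(2))) = z + 1
(4) = t + 2
(5) = gcd((p - 2)*(p + 4)*(p + 4*sqrt(2)), (p - 2)^2*(p + 4)) = p^2 + 2*p - 8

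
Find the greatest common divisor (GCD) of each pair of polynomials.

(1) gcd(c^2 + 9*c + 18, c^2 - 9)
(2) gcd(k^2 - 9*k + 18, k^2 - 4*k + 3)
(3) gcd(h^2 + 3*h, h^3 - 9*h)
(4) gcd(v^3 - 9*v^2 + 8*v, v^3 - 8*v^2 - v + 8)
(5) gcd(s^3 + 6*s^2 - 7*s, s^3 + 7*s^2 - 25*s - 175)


(1) = gcd((c + 3)*(c + 6), (c - 3)*(c + 3)) = c + 3
(2) = k - 3
(3) = gcd(h*(h + 3), h*(h - 3)*(h + 3)) = h^2 + 3*h
(4) = gcd(v*(v - 8)*(v - 1), (v - 8)*(v - 1)*(v + 1)) = v^2 - 9*v + 8
(5) = gcd(s*(s - 1)*(s + 7), (s - 5)*(s + 5)*(s + 7)) = s + 7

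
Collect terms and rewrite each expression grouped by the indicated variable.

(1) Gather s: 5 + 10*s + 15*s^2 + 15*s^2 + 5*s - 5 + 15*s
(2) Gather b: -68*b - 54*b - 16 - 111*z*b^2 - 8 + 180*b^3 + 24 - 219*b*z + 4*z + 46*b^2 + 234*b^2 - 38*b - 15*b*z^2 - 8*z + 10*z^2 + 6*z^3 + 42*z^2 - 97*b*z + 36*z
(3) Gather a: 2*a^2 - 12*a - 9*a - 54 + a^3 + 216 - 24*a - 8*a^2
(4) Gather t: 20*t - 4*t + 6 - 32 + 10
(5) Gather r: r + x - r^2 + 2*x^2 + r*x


(1) = 30*s^2 + 30*s
(2) = 180*b^3 + b^2*(280 - 111*z) + b*(-15*z^2 - 316*z - 160) + 6*z^3 + 52*z^2 + 32*z
(3) = a^3 - 6*a^2 - 45*a + 162
(4) = 16*t - 16
(5) = -r^2 + r*(x + 1) + 2*x^2 + x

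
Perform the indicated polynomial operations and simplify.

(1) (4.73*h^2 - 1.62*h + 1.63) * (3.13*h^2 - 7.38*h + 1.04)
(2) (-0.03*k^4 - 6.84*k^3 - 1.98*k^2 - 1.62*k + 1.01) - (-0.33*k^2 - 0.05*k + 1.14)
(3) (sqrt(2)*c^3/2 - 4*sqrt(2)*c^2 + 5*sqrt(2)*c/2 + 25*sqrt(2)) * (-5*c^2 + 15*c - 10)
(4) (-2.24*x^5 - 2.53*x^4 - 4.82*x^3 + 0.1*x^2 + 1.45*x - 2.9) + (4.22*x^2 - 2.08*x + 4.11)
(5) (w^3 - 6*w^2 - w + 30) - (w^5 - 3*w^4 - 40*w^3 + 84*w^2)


(1) = 14.8049*h^4 - 39.978*h^3 + 21.9767*h^2 - 13.7142*h + 1.6952
(2) = -0.03*k^4 - 6.84*k^3 - 1.65*k^2 - 1.57*k - 0.13
(3) = -5*sqrt(2)*c^5/2 + 55*sqrt(2)*c^4/2 - 155*sqrt(2)*c^3/2 - 95*sqrt(2)*c^2/2 + 350*sqrt(2)*c - 250*sqrt(2)
(4) = -2.24*x^5 - 2.53*x^4 - 4.82*x^3 + 4.32*x^2 - 0.63*x + 1.21
(5) = -w^5 + 3*w^4 + 41*w^3 - 90*w^2 - w + 30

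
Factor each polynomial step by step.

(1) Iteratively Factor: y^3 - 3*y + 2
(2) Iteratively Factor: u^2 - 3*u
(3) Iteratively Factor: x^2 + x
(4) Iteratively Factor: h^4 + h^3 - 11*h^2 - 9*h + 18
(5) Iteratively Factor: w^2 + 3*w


(1) = (y + 2)*(y^2 - 2*y + 1) = (y - 1)*(y + 2)*(y - 1)
(2) = (u - 3)*(u)
(3) = (x)*(x + 1)
(4) = (h - 1)*(h^3 + 2*h^2 - 9*h - 18) = (h - 3)*(h - 1)*(h^2 + 5*h + 6) = (h - 3)*(h - 1)*(h + 2)*(h + 3)
(5) = (w + 3)*(w)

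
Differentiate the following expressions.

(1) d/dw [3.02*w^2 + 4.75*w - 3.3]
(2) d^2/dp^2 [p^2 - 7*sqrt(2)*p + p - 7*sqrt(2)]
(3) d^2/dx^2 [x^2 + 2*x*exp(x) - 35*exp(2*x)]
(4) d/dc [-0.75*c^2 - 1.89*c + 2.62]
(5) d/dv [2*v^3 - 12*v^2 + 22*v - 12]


(1) = 6.04*w + 4.75
(2) = 2
(3) = 2*x*exp(x) - 140*exp(2*x) + 4*exp(x) + 2
(4) = -1.5*c - 1.89
(5) = 6*v^2 - 24*v + 22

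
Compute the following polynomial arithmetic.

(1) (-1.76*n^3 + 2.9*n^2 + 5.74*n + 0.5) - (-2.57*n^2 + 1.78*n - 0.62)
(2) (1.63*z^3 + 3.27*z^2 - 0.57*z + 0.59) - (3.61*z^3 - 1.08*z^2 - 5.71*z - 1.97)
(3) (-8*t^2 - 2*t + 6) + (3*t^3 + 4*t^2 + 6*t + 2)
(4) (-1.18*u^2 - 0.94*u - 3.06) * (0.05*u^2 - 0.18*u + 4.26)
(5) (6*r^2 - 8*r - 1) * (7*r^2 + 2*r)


(1) = -1.76*n^3 + 5.47*n^2 + 3.96*n + 1.12
(2) = -1.98*z^3 + 4.35*z^2 + 5.14*z + 2.56
(3) = 3*t^3 - 4*t^2 + 4*t + 8
(4) = -0.059*u^4 + 0.1654*u^3 - 5.0106*u^2 - 3.4536*u - 13.0356
(5) = 42*r^4 - 44*r^3 - 23*r^2 - 2*r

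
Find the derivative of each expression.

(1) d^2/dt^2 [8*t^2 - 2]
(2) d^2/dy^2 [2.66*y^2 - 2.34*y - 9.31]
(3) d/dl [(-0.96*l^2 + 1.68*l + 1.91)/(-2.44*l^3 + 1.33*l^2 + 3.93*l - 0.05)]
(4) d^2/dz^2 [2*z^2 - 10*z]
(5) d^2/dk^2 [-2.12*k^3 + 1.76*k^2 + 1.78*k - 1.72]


(1) = 16
(2) = 5.32000000000000
(3) = (-2.3424*l^4 + 8.1984*l^3 + 7.974*l^2 - 4.9846*l - 7.5903)/(5.9536*l^6 - 6.4904*l^5 - 17.4095*l^4 + 10.6978*l^3 + 15.3119*l^2 - 0.393*l + 0.0025)
(4) = 4
(5) = 3.52 - 12.72*k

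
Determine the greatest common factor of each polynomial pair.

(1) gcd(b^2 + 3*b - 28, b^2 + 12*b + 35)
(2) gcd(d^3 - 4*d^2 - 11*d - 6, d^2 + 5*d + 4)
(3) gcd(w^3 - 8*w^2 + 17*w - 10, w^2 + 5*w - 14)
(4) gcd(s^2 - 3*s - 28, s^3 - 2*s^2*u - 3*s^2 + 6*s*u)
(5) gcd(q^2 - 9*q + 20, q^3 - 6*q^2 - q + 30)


(1) = gcd((b - 4)*(b + 7), (b + 5)*(b + 7)) = b + 7
(2) = d + 1
(3) = gcd((w - 5)*(w - 2)*(w - 1), (w - 2)*(w + 7)) = w - 2
(4) = 1
(5) = q - 5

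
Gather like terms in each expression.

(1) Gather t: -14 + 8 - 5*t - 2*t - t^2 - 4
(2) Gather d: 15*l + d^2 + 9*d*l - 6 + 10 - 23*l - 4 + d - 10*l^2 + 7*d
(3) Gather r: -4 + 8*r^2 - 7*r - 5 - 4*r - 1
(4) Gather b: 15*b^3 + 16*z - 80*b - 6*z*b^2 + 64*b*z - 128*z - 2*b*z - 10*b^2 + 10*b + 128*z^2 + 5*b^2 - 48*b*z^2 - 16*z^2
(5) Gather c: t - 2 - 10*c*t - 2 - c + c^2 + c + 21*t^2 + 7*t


(1) = -t^2 - 7*t - 10
(2) = d^2 + d*(9*l + 8) - 10*l^2 - 8*l
(3) = 8*r^2 - 11*r - 10
(4) = 15*b^3 + b^2*(-6*z - 5) + b*(-48*z^2 + 62*z - 70) + 112*z^2 - 112*z
(5) = c^2 - 10*c*t + 21*t^2 + 8*t - 4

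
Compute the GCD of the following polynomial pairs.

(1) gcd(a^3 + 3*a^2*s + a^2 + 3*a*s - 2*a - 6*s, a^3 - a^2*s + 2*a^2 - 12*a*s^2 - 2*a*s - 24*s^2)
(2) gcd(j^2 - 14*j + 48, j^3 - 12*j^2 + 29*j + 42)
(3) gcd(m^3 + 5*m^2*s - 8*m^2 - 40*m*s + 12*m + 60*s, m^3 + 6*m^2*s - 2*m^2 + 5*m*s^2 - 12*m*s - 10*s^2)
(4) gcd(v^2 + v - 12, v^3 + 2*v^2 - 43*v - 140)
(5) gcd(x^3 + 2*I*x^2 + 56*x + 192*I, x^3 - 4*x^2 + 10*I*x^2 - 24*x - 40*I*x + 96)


(1) = gcd((a - 1)*(a + 2)*(a + 3*s), (a + 2)*(a - 4*s)*(a + 3*s)) = a^2 + 3*a*s + 2*a + 6*s
(2) = j - 6
(3) = m^2 + 5*m*s - 2*m - 10*s
(4) = v + 4
(5) = x^2 + 10*I*x - 24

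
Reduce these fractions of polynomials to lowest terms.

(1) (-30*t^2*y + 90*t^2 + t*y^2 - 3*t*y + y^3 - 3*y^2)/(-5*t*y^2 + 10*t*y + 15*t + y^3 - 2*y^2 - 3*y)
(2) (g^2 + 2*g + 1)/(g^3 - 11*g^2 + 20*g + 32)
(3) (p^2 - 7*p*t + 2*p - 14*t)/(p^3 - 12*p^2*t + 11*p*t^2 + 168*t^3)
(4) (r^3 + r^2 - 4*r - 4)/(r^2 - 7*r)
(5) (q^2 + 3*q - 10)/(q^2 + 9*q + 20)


(1) = (6*t + y)/(y + 1)
(2) = (g + 1)/(g^2 - 12*g + 32)
(3) = (p + 2)/(p^2 - 5*p*t - 24*t^2)
(4) = (r^3 + r^2 - 4*r - 4)/(r^2 - 7*r)
(5) = (q - 2)/(q + 4)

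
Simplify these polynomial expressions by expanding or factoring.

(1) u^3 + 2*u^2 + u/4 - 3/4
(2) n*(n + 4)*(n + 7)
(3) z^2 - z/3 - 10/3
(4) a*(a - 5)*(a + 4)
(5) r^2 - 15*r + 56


(1) = (u - 1/2)*(u + 1)*(u + 3/2)
(2) = n^3 + 11*n^2 + 28*n
(3) = (z - 2)*(z + 5/3)
(4) = a^3 - a^2 - 20*a
(5) = (r - 8)*(r - 7)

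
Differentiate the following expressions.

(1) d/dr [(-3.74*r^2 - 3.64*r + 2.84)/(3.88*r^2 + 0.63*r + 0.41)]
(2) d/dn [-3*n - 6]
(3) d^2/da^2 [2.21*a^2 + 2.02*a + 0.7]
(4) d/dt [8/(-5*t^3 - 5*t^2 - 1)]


(1) = (11.767*r^2 - 25.1052*r - 3.2816)/(15.0544*r^4 + 4.8888*r^3 + 3.5785*r^2 + 0.5166*r + 0.1681)
(2) = -3
(3) = 4.42000000000000
(4) = 40*t*(3*t + 2)/(5*t^3 + 5*t^2 + 1)^2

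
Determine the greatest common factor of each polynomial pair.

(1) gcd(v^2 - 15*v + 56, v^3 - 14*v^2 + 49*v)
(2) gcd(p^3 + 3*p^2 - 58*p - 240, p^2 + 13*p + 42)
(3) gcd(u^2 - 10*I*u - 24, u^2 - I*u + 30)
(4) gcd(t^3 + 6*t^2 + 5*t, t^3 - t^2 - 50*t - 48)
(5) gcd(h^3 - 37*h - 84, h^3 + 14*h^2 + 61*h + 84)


(1) = gcd((v - 8)*(v - 7), v*(v - 7)^2) = v - 7
(2) = gcd((p - 8)*(p + 5)*(p + 6), (p + 6)*(p + 7)) = p + 6
(3) = u - 6*I
(4) = t + 1
(5) = h^2 + 7*h + 12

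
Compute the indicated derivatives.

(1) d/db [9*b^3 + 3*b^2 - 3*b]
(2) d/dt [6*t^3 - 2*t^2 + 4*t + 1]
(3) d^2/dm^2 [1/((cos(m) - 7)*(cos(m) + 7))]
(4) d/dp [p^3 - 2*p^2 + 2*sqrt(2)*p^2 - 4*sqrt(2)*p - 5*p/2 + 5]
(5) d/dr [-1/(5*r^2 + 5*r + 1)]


(1) = 27*b^2 + 6*b - 3
(2) = 18*t^2 - 4*t + 4
(3) = 2*(-2*sin(m)^4 + 99*sin(m)^2 - 48)/((cos(m) - 7)^3*(cos(m) + 7)^3)
(4) = 3*p^2 - 4*p + 4*sqrt(2)*p - 4*sqrt(2) - 5/2
(5) = 5*(2*r + 1)/(5*r^2 + 5*r + 1)^2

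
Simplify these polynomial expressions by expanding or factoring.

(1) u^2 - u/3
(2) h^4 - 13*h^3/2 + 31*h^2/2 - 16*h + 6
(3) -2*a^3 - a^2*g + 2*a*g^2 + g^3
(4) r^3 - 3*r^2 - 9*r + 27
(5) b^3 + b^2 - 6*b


(1) = u*(u - 1/3)
(2) = (h - 2)^2*(h - 3/2)*(h - 1)
(3) = (-a + g)*(a + g)*(2*a + g)
(4) = (r - 3)^2*(r + 3)
(5) = b*(b - 2)*(b + 3)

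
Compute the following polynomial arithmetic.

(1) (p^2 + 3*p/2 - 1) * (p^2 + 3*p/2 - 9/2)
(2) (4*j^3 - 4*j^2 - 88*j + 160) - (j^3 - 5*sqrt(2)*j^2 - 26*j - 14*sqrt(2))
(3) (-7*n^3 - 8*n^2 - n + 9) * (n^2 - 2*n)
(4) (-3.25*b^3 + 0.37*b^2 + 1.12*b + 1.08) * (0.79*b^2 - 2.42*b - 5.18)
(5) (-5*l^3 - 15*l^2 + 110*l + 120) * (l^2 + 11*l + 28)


(1) = p^4 + 3*p^3 - 13*p^2/4 - 33*p/4 + 9/2
(2) = 3*j^3 - 4*j^2 + 5*sqrt(2)*j^2 - 62*j + 14*sqrt(2) + 160
(3) = -7*n^5 + 6*n^4 + 15*n^3 + 11*n^2 - 18*n
(4) = -2.5675*b^5 + 8.1573*b^4 + 16.8244*b^3 - 3.7738*b^2 - 8.4152*b - 5.5944
(5) = -5*l^5 - 70*l^4 - 195*l^3 + 910*l^2 + 4400*l + 3360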